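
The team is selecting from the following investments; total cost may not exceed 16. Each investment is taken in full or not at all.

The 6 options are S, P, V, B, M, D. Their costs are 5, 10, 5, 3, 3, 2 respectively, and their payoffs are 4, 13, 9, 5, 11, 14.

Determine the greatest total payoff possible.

P + M + D: cost 10 + 3 + 2 = 15 ≤ 16, payoff 13 + 11 + 14 = 38.
S + V + M + D: cost 5 + 5 + 3 + 2 = 15 ≤ 16, payoff 4 + 9 + 11 + 14 = 38.
V + B + M + D: cost 5 + 3 + 3 + 2 = 13 ≤ 16, payoff 9 + 5 + 11 + 14 = 39.
Best is V, B, M, and D with total payoff 39.

39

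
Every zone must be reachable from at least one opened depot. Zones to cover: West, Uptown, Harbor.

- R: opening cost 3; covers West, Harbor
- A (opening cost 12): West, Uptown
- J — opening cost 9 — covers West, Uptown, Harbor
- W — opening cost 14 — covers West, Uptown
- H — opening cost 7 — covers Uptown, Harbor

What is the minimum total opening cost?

The greedy cost-per-new-zone heuristic would pick R and H for 10, but a cheaper cover exists.
J alone covers West, Uptown, Harbor — every zone.
Total opening cost: 9.
No cover costs less than 9.

9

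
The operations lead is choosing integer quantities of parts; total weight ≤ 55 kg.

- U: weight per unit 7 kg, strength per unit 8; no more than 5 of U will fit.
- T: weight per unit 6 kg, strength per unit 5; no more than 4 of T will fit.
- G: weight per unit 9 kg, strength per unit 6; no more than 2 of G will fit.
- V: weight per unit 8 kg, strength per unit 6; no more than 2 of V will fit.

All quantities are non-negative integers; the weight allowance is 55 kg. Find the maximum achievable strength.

56

This is a bounded integer knapsack.
U has the best ratio (8/7); taking only U gives at most 5×8 = 40 (stopped by the supply cap of 5).
Mixing does better — 5×U, 2×T, and 1×V: weight 55 ≤ 55, strength 5·8 + 2·5 + 1·6 = 56.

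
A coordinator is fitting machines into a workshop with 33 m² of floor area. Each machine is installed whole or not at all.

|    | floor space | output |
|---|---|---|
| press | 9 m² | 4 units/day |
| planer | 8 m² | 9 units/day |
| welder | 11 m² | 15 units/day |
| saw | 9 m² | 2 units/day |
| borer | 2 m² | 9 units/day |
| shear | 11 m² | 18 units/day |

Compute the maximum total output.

51

Allowing fractional choices, the relaxed optimum would be about 51.4, but machines are indivisible.
planer + welder + borer + shear: floor space 8 + 11 + 2 + 11 = 32 ≤ 33, output 9 + 15 + 9 + 18 = 51.
press + welder + borer + shear: floor space 9 + 11 + 2 + 11 = 33 ≤ 33, output 4 + 15 + 9 + 18 = 46.
Best is planer, welder, borer, and shear with total output 51.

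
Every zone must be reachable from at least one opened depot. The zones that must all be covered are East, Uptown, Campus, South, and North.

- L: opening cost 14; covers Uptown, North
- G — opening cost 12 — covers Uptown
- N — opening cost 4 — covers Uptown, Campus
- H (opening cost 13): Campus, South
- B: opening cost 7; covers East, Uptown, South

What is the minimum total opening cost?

25

This is a weighted set-cover instance.
Choose L, N, and B: together they cover East, Uptown, Campus, South, North — every zone.
Total opening cost: 14 + 4 + 7 = 25.
No cover costs less than 25.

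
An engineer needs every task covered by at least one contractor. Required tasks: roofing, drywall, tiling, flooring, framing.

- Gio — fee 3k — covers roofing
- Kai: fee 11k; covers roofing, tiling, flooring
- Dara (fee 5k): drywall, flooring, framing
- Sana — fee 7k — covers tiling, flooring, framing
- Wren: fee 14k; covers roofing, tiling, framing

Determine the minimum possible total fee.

Choose Gio, Dara, and Sana: together they cover roofing, drywall, tiling, flooring, framing — every task.
Total fee: 3 + 5 + 7 = 15.
No cover costs less than 15.

15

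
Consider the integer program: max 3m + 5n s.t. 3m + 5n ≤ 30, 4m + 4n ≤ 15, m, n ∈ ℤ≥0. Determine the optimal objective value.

15

The continuous relaxation peaks at (0, 3.75) with value 18.75; rounding to a feasible lattice point costs some objective.
(m,n)=(0,3): 3·0+5·3=15≤30, 4·0+4·3=12≤15, objective 15.
(m,n)=(1,2): 3·1+5·2=13≤30, 4·1+4·2=12≤15, objective 13.
(m,n)=(0,2): 3·0+5·2=10≤30, 4·0+4·2=8≤15, objective 10.
No feasible integer point exceeds 15.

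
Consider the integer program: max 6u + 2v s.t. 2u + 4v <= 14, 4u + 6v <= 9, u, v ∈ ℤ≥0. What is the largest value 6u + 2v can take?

12

The continuous relaxation peaks at (2.25, 0) with value 13.50; rounding to a feasible lattice point costs some objective.
(u,v)=(2,0): 2·2+4·0=4≤14, 4·2+6·0=8≤9, objective 12.
(u,v)=(1,0): 2·1+4·0=2≤14, 4·1+6·0=4≤9, objective 6.
The best lattice point is (2,0), giving 12.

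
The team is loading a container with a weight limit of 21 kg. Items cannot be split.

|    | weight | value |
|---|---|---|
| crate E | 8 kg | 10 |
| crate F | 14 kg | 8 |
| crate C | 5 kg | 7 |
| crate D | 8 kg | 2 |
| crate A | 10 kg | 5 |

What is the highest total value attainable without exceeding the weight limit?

19

crate E + crate A: weight 8 + 10 = 18 ≤ 21, value 10 + 5 = 15.
crate E + crate C: weight 8 + 5 = 13 ≤ 21, value 10 + 7 = 17.
crate E + crate C + crate D: weight 8 + 5 + 8 = 21 ≤ 21, value 10 + 7 + 2 = 19.
Best is crate E, crate C, and crate D with total value 19.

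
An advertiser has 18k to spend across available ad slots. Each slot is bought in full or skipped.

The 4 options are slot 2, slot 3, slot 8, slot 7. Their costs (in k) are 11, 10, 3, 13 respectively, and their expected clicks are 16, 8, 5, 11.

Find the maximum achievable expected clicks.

21

Allowing fractional choices, the relaxed optimum would be about 24.4, but ad slots are indivisible.
slot 2 + slot 8: cost 11 + 3 = 14 ≤ 18, expected clicks 16 + 5 = 21.
slot 8 + slot 7: cost 3 + 13 = 16 ≤ 18, expected clicks 5 + 11 = 16.
slot 2: cost 11 ≤ 18, expected clicks 16.
Best is slot 2 and slot 8 with total expected clicks 21.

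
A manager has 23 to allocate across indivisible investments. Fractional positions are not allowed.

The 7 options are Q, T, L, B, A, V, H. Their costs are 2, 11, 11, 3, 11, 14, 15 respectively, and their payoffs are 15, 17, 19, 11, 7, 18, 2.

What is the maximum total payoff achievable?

Take Q, L, and B: cost 2 + 11 + 3 = 16 ≤ 23, payoff 15 + 19 + 11 = 45.
No other feasible combination does better.

45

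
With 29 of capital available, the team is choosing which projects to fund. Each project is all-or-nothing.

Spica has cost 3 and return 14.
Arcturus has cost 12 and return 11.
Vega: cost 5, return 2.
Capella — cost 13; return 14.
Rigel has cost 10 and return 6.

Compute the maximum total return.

39

This is an integer program with binary decision variables.
Take Spica, Arcturus, and Capella: cost 3 + 12 + 13 = 28 ≤ 29, return 14 + 11 + 14 = 39.
No other feasible combination does better.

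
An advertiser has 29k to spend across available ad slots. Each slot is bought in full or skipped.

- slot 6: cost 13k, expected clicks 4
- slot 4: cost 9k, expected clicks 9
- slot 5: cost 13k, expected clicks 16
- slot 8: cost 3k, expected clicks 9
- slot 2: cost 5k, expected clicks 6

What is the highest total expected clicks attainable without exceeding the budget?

Allowing fractional choices, the relaxed optimum would be about 39.0, but ad slots are indivisible.
slot 5 + slot 8 + slot 2: cost 13 + 3 + 5 = 21 ≤ 29, expected clicks 16 + 9 + 6 = 31.
slot 4 + slot 5 + slot 8: cost 9 + 13 + 3 = 25 ≤ 29, expected clicks 9 + 16 + 9 = 34.
slot 4 + slot 5 + slot 2: cost 9 + 13 + 5 = 27 ≤ 29, expected clicks 9 + 16 + 6 = 31.
Best is slot 4, slot 5, and slot 8 with total expected clicks 34.

34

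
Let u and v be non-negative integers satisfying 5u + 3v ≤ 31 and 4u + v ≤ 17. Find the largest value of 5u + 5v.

50

Relaxing integrality, the LP optimum is 51.67 at (u,v) = (0, 10.3), which is not an integer point.
(u,v)=(0,10): 5·0+3·10=30≤31, 4·0+1·10=10≤17, objective 50.
(u,v)=(0,9): 5·0+3·9=27≤31, 4·0+1·9=9≤17, objective 45.
The best lattice point is (0,10), giving 50.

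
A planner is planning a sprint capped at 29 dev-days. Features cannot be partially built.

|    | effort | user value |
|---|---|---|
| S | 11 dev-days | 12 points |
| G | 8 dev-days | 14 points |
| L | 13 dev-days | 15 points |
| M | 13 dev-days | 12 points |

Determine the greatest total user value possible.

Take G and L: effort 8 + 13 = 21 ≤ 29, user value 14 + 15 = 29.
No other feasible combination does better.

29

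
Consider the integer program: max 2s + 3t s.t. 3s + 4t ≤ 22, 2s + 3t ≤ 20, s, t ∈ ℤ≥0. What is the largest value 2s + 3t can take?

Relaxing integrality, the LP optimum is 16.50 at (s,t) = (0, 5.5), which is not an integer point.
(s,t)=(2,4): 3·2+4·4=22≤22, 2·2+3·4=16≤20, objective 16.
(s,t)=(3,3): 3·3+4·3=21≤22, 2·3+3·3=15≤20, objective 15.
(s,t)=(0,5): 3·0+4·5=20≤22, 2·0+3·5=15≤20, objective 15.
Maximum is 16 at (s,t)=(2,4).

16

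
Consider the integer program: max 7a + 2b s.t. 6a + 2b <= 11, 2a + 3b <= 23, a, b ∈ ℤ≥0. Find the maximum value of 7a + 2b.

The continuous relaxation peaks at (1.83, 0) with value 12.83; rounding to a feasible lattice point costs some objective.
(a,b)=(1,2): 6·1+2·2=10≤11, 2·1+3·2=8≤23, objective 11.
(a,b)=(1,1): 6·1+2·1=8≤11, 2·1+3·1=5≤23, objective 9.
(a,b)=(1,0): 6·1+2·0=6≤11, 2·1+3·0=2≤23, objective 7.
(a,b)=(0,3): 6·0+2·3=6≤11, 2·0+3·3=9≤23, objective 6.
Maximum is 11 at (a,b)=(1,2).

11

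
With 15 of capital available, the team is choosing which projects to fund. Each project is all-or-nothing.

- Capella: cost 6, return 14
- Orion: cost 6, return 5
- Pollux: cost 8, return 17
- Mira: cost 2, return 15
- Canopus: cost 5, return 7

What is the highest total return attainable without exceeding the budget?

Allowing fractional choices, the relaxed optimum would be about 43.9, but projects are indivisible.
Capella + Mira + Canopus: cost 6 + 2 + 5 = 13 ≤ 15, return 14 + 15 + 7 = 36.
Pollux + Mira + Canopus: cost 8 + 2 + 5 = 15 ≤ 15, return 17 + 15 + 7 = 39.
Best is Pollux, Mira, and Canopus with total return 39.

39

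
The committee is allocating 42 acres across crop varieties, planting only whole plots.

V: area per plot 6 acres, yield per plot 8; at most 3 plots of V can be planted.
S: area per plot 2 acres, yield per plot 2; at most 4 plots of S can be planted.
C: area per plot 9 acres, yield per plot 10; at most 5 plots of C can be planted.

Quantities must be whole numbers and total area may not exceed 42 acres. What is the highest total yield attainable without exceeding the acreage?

Take 3×V, 3×S, and 2×C: area 42 ≤ 42, yield 3·8 + 3·2 + 2·10 = 50.
V has the best ratio (8/6) and is taken to its limit of 3; remaining capacity is filled optimally with the others.

50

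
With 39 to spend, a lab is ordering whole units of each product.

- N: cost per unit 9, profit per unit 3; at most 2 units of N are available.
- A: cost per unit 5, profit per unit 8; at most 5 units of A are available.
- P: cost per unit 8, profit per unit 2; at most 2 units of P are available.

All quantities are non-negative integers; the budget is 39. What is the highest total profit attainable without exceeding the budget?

A has the best ratio (8/5); taking only A gives at most 5×8 = 40 (stopped by the supply cap of 5).
Mixing does better — 1×N and 5×A: cost 34 ≤ 39, profit 1·3 + 5·8 = 43.

43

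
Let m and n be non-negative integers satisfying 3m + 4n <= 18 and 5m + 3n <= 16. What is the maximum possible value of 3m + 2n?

10

Relaxing integrality, the LP optimum is 10.36 at (m,n) = (0.909, 3.82), which is not an integer point.
(m,n)=(2,2): 3·2+4·2=14≤18, 5·2+3·2=16≤16, objective 10.
(m,n)=(1,3): 3·1+4·3=15≤18, 5·1+3·3=14≤16, objective 9.
(m,n)=(0,4): 3·0+4·4=16≤18, 5·0+3·4=12≤16, objective 8.
Maximum is 10 at (m,n)=(2,2).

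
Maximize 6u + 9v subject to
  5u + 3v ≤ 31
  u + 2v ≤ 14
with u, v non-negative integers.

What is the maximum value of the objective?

66

Relaxing integrality, the LP optimum is 67.29 at (u,v) = (2.86, 5.57), which is not an integer point.
(u,v)=(2,6): 5·2+3·6=28≤31, 1·2+2·6=14≤14, objective 66.
(u,v)=(3,5): 5·3+3·5=30≤31, 1·3+2·5=13≤14, objective 63.
(u,v)=(1,6): 5·1+3·6=23≤31, 1·1+2·6=13≤14, objective 60.
(u,v)=(2,5): 5·2+3·5=25≤31, 1·2+2·5=12≤14, objective 57.
No feasible integer point exceeds 66.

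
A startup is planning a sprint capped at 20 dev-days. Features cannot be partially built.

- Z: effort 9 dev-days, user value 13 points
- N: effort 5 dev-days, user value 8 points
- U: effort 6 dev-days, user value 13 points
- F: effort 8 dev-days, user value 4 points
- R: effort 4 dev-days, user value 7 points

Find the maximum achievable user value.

34

Allowing fractional choices, the relaxed optimum would be about 35.2, but features are indivisible.
Z + N + U: effort 9 + 5 + 6 = 20 ≤ 20, user value 13 + 8 + 13 = 34.
Z + U + R: effort 9 + 6 + 4 = 19 ≤ 20, user value 13 + 13 + 7 = 33.
N + U + R: effort 5 + 6 + 4 = 15 ≤ 20, user value 8 + 13 + 7 = 28.
Best is Z, N, and U with total user value 34.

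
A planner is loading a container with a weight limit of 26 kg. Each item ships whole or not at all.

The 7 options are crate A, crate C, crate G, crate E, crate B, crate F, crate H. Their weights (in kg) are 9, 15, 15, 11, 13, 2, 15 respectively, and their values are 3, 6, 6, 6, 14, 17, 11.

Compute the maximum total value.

crate E + crate B + crate F: weight 11 + 13 + 2 = 26 ≤ 26, value 6 + 14 + 17 = 37.
crate A + crate B + crate F: weight 9 + 13 + 2 = 24 ≤ 26, value 3 + 14 + 17 = 34.
Best is crate E, crate B, and crate F with total value 37.

37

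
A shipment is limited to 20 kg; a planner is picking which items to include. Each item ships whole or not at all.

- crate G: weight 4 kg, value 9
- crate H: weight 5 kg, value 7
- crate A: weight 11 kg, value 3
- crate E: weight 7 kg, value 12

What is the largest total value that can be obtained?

28

Treat it as a binary knapsack problem.
Allowing fractional choices, the relaxed optimum would be about 29.1, but items are indivisible.
crate H + crate E: weight 5 + 7 = 12 ≤ 20, value 7 + 12 = 19.
crate G + crate E: weight 4 + 7 = 11 ≤ 20, value 9 + 12 = 21.
crate G + crate H + crate E: weight 4 + 5 + 7 = 16 ≤ 20, value 9 + 7 + 12 = 28.
Best is crate G, crate H, and crate E with total value 28.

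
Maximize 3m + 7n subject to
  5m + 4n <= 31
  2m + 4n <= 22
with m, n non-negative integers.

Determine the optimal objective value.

(m,n)=(1,5): 5·1+4·5=25≤31, 2·1+4·5=22≤22, objective 38.
(m,n)=(0,5): 5·0+4·5=20≤31, 2·0+4·5=20≤22, objective 35.
Maximum is 38 at (m,n)=(1,5).

38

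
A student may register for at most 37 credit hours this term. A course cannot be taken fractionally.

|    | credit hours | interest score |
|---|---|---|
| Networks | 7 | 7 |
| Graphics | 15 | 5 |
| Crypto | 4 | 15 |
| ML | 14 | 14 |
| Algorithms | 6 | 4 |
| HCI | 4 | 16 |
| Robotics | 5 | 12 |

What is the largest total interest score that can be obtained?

Treat it as a binary knapsack problem.
Allowing fractional choices, the relaxed optimum would be about 66.0, but courses are indivisible.
Crypto + ML + Algorithms + HCI + Robotics: credit hours 4 + 14 + 6 + 4 + 5 = 33 ≤ 37, interest score 15 + 14 + 4 + 16 + 12 = 61.
Networks + Crypto + ML + HCI + Robotics: credit hours 7 + 4 + 14 + 4 + 5 = 34 ≤ 37, interest score 7 + 15 + 14 + 16 + 12 = 64.
Crypto + ML + HCI + Robotics: credit hours 4 + 14 + 4 + 5 = 27 ≤ 37, interest score 15 + 14 + 16 + 12 = 57.
Best is Networks, Crypto, ML, HCI, and Robotics with total interest score 64.

64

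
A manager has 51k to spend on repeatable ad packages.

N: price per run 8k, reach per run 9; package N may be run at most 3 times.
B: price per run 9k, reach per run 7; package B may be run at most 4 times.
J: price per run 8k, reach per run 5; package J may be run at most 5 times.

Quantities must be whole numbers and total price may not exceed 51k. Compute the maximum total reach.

48

3×N and 3×B: price 51 ≤ 51, reach 3·9 + 3·7 = 48.
3×N, 2×B, and 1×J: price 50 ≤ 51, reach 3·9 + 2·7 + 1·5 = 46.
Best is 48.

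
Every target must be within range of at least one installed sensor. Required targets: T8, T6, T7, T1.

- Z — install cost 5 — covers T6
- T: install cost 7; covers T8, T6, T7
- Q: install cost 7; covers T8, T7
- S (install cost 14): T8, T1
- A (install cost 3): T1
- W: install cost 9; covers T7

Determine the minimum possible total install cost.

This is a weighted set-cover instance.
Choose T and A: together they cover T8, T6, T7, T1 — every target.
Total install cost: 7 + 3 = 10.

10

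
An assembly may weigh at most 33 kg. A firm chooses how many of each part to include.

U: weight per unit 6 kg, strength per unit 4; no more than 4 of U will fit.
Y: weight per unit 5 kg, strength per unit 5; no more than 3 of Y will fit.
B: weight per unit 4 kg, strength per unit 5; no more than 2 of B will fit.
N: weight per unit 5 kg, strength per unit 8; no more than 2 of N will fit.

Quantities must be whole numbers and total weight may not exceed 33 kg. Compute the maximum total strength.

2×Y, 2×B, and 2×N: weight 28 ≤ 33, strength 2·5 + 2·5 + 2·8 = 36.
3×Y, 2×B, and 2×N: weight 33 ≤ 33, strength 3·5 + 2·5 + 2·8 = 41.
Best is 41.

41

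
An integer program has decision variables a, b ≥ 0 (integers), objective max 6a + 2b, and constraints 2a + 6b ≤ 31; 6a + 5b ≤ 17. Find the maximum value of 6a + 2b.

14

The continuous relaxation peaks at (2.83, 0) with value 17.00; rounding to a feasible lattice point costs some objective.
(a,b)=(2,1): 2·2+6·1=10≤31, 6·2+5·1=17≤17, objective 14.
(a,b)=(2,0): 2·2+6·0=4≤31, 6·2+5·0=12≤17, objective 12.
No feasible integer point exceeds 14.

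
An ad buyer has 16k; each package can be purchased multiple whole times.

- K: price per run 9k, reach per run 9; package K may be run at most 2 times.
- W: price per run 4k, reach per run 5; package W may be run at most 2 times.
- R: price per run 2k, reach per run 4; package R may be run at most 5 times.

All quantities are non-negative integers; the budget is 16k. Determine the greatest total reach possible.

26

R has the best ratio (4/2); taking only R gives at most 5×4 = 20 (stopped by the supply cap of 5).
Mixing does better — 2×W and 4×R: price 16 ≤ 16, reach 2·5 + 4·4 = 26.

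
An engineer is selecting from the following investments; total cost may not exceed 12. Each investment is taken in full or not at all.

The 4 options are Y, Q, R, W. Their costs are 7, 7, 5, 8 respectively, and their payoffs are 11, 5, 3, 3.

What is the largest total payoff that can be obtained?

Q + R: cost 7 + 5 = 12 ≤ 12, payoff 5 + 3 = 8.
Y: cost 7 ≤ 12, payoff 11.
Y + R: cost 7 + 5 = 12 ≤ 12, payoff 11 + 3 = 14.
Best is Y and R with total payoff 14.

14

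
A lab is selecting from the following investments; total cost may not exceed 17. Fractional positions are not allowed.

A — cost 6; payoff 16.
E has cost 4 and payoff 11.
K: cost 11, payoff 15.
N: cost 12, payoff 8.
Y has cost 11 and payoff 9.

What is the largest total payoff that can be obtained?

A + K: cost 6 + 11 = 17 ≤ 17, payoff 16 + 15 = 31.
A + E: cost 6 + 4 = 10 ≤ 17, payoff 16 + 11 = 27.
Best is A and K with total payoff 31.

31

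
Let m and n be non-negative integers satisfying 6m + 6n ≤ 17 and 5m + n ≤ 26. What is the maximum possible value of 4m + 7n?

14

The continuous relaxation peaks at (0, 2.83) with value 19.83; rounding to a feasible lattice point costs some objective.
(m,n)=(0,2): 6·0+6·2=12≤17, 5·0+1·2=2≤26, objective 14.
(m,n)=(1,1): 6·1+6·1=12≤17, 5·1+1·1=6≤26, objective 11.
(m,n)=(0,1): 6·0+6·1=6≤17, 5·0+1·1=1≤26, objective 7.
The best lattice point is (0,2), giving 14.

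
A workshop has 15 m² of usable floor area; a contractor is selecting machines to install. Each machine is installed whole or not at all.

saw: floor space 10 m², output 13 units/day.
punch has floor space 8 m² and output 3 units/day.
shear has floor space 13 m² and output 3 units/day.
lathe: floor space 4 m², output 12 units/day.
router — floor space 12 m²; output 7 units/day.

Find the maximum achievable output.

Treat it as a binary knapsack problem.
Allowing fractional choices, the relaxed optimum would be about 25.6, but machines are indivisible.
saw + lathe: floor space 10 + 4 = 14 ≤ 15, output 13 + 12 = 25.
saw: floor space 10 ≤ 15, output 13.
punch + lathe: floor space 8 + 4 = 12 ≤ 15, output 3 + 12 = 15.
Best is saw and lathe with total output 25.

25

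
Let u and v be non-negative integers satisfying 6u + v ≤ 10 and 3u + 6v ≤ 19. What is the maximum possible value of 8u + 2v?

12

Relaxing integrality, the LP optimum is 15.03 at (u,v) = (1.24, 2.55), which is not an integer point.
(u,v)=(1,2): 6·1+1·2=8≤10, 3·1+6·2=15≤19, objective 12.
(u,v)=(1,1): 6·1+1·1=7≤10, 3·1+6·1=9≤19, objective 10.
(u,v)=(0,3): 6·0+1·3=3≤10, 3·0+6·3=18≤19, objective 6.
Maximum is 12 at (u,v)=(1,2).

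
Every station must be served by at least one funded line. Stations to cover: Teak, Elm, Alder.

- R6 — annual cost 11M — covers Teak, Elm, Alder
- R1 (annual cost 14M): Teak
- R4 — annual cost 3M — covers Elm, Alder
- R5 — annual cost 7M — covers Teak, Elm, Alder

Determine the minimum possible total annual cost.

The greedy cost-per-new-station heuristic would pick R4 and R5 for 10, but a cheaper cover exists.
R5 alone covers Teak, Elm, Alder — every station.
Total annual cost: 7.
No cover costs less than 7.

7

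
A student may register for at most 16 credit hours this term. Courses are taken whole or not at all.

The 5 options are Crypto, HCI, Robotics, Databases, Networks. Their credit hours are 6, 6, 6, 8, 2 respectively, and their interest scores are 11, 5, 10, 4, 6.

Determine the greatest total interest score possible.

27

Crypto + HCI + Networks: credit hours 6 + 6 + 2 = 14 ≤ 16, interest score 11 + 5 + 6 = 22.
Crypto + Robotics + Networks: credit hours 6 + 6 + 2 = 14 ≤ 16, interest score 11 + 10 + 6 = 27.
Best is Crypto, Robotics, and Networks with total interest score 27.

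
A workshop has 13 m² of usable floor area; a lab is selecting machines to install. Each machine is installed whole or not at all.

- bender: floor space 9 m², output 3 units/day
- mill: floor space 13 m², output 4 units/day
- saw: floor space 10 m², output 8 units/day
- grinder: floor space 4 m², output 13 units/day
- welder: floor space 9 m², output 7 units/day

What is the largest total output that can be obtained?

Allowing fractional choices, the relaxed optimum would be about 20.2, but machines are indivisible.
grinder: floor space 4 ≤ 13, output 13.
bender + grinder: floor space 9 + 4 = 13 ≤ 13, output 3 + 13 = 16.
grinder + welder: floor space 4 + 9 = 13 ≤ 13, output 13 + 7 = 20.
Best is grinder and welder with total output 20.

20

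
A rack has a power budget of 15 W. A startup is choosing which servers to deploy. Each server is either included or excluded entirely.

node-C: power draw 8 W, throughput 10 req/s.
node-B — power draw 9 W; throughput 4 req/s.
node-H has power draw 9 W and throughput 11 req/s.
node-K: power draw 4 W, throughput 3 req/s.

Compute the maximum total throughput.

14

Allowing fractional choices, the relaxed optimum would be about 18.6, but servers are indivisible.
node-H + node-K: power draw 9 + 4 = 13 ≤ 15, throughput 11 + 3 = 14.
node-C + node-K: power draw 8 + 4 = 12 ≤ 15, throughput 10 + 3 = 13.
node-H: power draw 9 ≤ 15, throughput 11.
Best is node-H and node-K with total throughput 14.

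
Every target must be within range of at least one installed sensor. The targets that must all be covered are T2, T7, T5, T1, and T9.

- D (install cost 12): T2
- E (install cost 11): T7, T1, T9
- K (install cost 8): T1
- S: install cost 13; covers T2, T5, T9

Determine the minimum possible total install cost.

24

Choose E and S: together they cover T2, T7, T5, T1, T9 — every target.
Total install cost: 11 + 13 = 24.
No cover costs less than 24.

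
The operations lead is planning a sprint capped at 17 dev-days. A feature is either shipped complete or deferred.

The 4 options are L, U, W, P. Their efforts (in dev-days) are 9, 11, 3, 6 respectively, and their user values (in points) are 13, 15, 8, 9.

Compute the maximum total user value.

This is a 0-1 knapsack instance.
Allowing fractional choices, the relaxed optimum would be about 28.6, but features are indivisible.
U + P: effort 11 + 6 = 17 ≤ 17, user value 15 + 9 = 24.
U + W: effort 11 + 3 = 14 ≤ 17, user value 15 + 8 = 23.
L + P: effort 9 + 6 = 15 ≤ 17, user value 13 + 9 = 22.
Best is U and P with total user value 24.

24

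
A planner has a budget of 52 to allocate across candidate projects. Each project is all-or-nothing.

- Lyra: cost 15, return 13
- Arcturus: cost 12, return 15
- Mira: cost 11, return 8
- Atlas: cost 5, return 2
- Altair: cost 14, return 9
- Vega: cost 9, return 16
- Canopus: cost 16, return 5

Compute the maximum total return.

54

Allowing fractional choices, the relaxed optimum would be about 55.2, but projects are indivisible.
Lyra + Arcturus + Altair + Vega: cost 15 + 12 + 14 + 9 = 50 ≤ 52, return 13 + 15 + 9 + 16 = 53.
Lyra + Arcturus + Mira + Atlas + Vega: cost 15 + 12 + 11 + 5 + 9 = 52 ≤ 52, return 13 + 15 + 8 + 2 + 16 = 54.
Best is Lyra, Arcturus, Mira, Atlas, and Vega with total return 54.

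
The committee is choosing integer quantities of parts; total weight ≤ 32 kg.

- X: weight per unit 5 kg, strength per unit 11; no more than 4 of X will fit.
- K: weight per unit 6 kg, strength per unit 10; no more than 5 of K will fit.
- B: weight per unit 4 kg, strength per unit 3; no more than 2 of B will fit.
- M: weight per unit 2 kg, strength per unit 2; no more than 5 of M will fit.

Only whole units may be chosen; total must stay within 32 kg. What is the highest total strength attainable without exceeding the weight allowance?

64

Take 4×X and 2×K: weight 32 ≤ 32, strength 4·11 + 2·10 = 64.
X has the best ratio (11/5) and is taken to its limit of 4; remaining capacity is filled optimally with the others.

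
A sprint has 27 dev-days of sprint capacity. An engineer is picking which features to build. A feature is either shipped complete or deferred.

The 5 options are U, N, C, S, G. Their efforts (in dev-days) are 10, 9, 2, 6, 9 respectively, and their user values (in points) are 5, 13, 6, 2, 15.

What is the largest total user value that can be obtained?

36

Allowing fractional choices, the relaxed optimum would be about 37.5, but features are indivisible.
N + C + S + G: effort 9 + 2 + 6 + 9 = 26 ≤ 27, user value 13 + 6 + 2 + 15 = 36.
N + C + G: effort 9 + 2 + 9 = 20 ≤ 27, user value 13 + 6 + 15 = 34.
Best is N, C, S, and G with total user value 36.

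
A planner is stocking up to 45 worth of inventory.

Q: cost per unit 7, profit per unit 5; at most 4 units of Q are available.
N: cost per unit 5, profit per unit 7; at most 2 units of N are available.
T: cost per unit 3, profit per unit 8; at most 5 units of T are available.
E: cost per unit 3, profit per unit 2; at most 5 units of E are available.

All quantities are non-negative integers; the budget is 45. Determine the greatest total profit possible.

68

2×Q, 2×N, 5×T, and 2×E: cost 45 ≤ 45, profit 2·5 + 2·7 + 5·8 + 2·2 = 68.
1×Q, 2×N, 5×T, and 4×E: cost 44 ≤ 45, profit 1·5 + 2·7 + 5·8 + 4·2 = 67.
Best is 68.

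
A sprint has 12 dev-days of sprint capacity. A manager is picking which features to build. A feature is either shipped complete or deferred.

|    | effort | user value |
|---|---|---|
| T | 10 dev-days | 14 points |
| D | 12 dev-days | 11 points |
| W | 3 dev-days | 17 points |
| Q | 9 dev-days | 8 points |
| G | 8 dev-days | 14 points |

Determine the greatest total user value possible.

Allowing fractional choices, the relaxed optimum would be about 32.4, but features are indivisible.
W + Q: effort 3 + 9 = 12 ≤ 12, user value 17 + 8 = 25.
W + G: effort 3 + 8 = 11 ≤ 12, user value 17 + 14 = 31.
Best is W and G with total user value 31.

31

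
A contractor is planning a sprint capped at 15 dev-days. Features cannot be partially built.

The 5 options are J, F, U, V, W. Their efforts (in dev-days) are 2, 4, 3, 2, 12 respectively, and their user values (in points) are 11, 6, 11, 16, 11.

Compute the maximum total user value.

44

Take J, F, U, and V: effort 2 + 4 + 3 + 2 = 11 ≤ 15, user value 11 + 6 + 11 + 16 = 44.
No other feasible combination does better.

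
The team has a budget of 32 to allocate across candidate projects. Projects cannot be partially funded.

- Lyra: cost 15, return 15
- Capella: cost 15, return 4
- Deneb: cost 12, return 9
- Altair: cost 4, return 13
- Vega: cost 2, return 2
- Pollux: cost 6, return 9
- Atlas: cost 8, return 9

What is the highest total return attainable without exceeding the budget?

42

Allowing fractional choices, the relaxed optimum would be about 45.0, but projects are indivisible.
Deneb + Altair + Pollux + Atlas: cost 12 + 4 + 6 + 8 = 30 ≤ 32, return 9 + 13 + 9 + 9 = 40.
Lyra + Altair + Vega + Pollux: cost 15 + 4 + 2 + 6 = 27 ≤ 32, return 15 + 13 + 2 + 9 = 39.
Deneb + Altair + Vega + Pollux + Atlas: cost 12 + 4 + 2 + 6 + 8 = 32 ≤ 32, return 9 + 13 + 2 + 9 + 9 = 42.
Best is Deneb, Altair, Vega, Pollux, and Atlas with total return 42.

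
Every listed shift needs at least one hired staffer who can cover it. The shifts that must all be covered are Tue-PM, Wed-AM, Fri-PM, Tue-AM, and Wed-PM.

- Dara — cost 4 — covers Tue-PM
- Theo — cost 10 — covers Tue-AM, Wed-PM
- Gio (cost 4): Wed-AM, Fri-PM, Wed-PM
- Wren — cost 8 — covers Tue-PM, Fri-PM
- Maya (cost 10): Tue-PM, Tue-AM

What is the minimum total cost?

This is a weighted set-cover instance.
The greedy cost-per-new-shift heuristic would pick Gio, Dara, and Theo for 18, but a cheaper cover exists.
Choose Gio and Maya: together they cover Tue-PM, Wed-AM, Fri-PM, Tue-AM, Wed-PM — every shift.
Total cost: 4 + 10 = 14.
No cover costs less than 14.

14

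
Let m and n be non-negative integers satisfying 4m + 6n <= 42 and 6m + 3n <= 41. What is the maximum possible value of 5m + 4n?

(m,n)=(5,3) is feasible, giving 37.
(m,n)=(4,4) is feasible, giving 36.
The best lattice point is (5,3), giving 37.

37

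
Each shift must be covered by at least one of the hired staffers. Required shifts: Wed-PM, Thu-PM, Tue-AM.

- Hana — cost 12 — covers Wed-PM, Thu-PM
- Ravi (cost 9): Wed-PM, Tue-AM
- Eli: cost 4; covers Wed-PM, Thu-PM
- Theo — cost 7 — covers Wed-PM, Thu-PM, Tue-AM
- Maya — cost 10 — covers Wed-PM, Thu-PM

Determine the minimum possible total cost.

7

This is a weighted set-cover instance.
Theo alone covers Wed-PM, Thu-PM, Tue-AM — every shift.
Total cost: 7.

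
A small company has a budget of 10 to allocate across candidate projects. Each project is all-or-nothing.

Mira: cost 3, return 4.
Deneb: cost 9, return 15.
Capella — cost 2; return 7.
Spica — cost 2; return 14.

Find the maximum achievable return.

This is an integer program with binary decision variables.
Take Mira, Capella, and Spica: cost 3 + 2 + 2 = 7 ≤ 10, return 4 + 7 + 14 = 25.
No other feasible combination does better.

25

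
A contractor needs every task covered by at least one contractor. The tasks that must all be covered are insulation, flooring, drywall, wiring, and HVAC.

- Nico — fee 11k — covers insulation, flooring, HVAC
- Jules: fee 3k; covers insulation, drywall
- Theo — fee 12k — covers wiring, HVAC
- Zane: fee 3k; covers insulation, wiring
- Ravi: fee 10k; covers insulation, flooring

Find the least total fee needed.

17

This is an integer covering problem.
Choose Nico, Jules, and Zane: together they cover insulation, flooring, drywall, wiring, HVAC — every task.
Total fee: 11 + 3 + 3 = 17.
No cover costs less than 17.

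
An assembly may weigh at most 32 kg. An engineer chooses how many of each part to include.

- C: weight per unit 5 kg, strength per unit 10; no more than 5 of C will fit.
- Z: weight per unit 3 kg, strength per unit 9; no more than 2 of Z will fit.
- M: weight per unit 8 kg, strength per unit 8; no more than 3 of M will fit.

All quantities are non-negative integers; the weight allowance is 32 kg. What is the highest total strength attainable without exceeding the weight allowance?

Z has the best ratio (9/3); taking only Z gives at most 2×9 = 18 (stopped by the supply cap of 2).
Mixing does better — 5×C and 2×Z: weight 31 ≤ 32, strength 5·10 + 2·9 = 68.

68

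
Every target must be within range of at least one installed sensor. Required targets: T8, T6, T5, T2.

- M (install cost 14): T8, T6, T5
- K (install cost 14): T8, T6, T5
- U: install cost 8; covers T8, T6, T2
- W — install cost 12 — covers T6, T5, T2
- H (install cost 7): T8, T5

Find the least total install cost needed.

Choose U and H: together they cover T8, T6, T5, T2 — every target.
Total install cost: 8 + 7 = 15.
No cover costs less than 15.

15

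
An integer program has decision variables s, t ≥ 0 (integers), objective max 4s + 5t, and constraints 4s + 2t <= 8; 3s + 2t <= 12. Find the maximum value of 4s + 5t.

20

(s,t)=(0,4): 4·0+2·4=8≤8, 3·0+2·4=8≤12, objective 20.
(s,t)=(0,3): 4·0+2·3=6≤8, 3·0+2·3=6≤12, objective 15.
The best lattice point is (0,4), giving 20.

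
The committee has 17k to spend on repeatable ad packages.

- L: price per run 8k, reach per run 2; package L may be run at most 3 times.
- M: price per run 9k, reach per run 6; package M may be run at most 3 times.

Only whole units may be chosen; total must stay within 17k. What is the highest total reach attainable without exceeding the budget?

8

This is a bounded integer knapsack.
1×M: price 9 ≤ 17, reach 1·6 = 6.
1×L and 1×M: price 17 ≤ 17, reach 1·2 + 1·6 = 8.
Best is 8.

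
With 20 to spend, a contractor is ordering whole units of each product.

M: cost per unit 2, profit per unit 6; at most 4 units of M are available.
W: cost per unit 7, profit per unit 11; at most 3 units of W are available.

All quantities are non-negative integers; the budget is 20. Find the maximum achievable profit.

This is a bounded integer knapsack.
M has the best ratio (6/2); taking only M gives at most 4×6 = 24 (stopped by the supply cap of 4).
Mixing does better — 3×M and 2×W: cost 20 ≤ 20, profit 3·6 + 2·11 = 40.

40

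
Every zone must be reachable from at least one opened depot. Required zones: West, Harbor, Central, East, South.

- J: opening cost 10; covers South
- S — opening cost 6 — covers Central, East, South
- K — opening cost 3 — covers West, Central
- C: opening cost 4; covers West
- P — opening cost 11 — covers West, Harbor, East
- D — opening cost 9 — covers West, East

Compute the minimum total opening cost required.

17

Choose S and P: together they cover West, Harbor, Central, East, South — every zone.
Total opening cost: 6 + 11 = 17.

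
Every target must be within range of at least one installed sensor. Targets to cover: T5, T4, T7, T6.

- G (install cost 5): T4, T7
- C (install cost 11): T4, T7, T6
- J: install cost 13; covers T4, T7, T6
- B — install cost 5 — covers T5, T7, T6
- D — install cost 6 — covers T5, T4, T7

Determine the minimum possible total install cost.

Choose G and B: together they cover T5, T4, T7, T6 — every target.
Total install cost: 5 + 5 = 10.
No cover costs less than 10.

10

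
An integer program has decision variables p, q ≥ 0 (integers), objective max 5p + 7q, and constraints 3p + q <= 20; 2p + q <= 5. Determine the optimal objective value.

35

(p,q)=(0,5): 3·0+1·5=5≤20, 2·0+1·5=5≤5, objective 35.
(p,q)=(0,4): 3·0+1·4=4≤20, 2·0+1·4=4≤5, objective 28.
The best lattice point is (0,5), giving 35.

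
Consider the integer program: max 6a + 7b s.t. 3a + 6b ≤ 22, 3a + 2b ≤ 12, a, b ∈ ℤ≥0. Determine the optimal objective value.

27

(a,b)=(1,3) is feasible, giving 27.
(a,b)=(2,2) is feasible, giving 26.
(a,b)=(3,1) is feasible, giving 25.
(a,b)=(0,3) is feasible, giving 21.
Maximum is 27 at (a,b)=(1,3).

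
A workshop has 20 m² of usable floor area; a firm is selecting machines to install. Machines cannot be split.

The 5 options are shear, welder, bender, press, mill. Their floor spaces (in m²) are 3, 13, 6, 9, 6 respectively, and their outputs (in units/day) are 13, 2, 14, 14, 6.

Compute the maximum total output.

Treat it as a binary knapsack problem.
Allowing fractional choices, the relaxed optimum would be about 43.0, but machines are indivisible.
shear + bender + mill: floor space 3 + 6 + 6 = 15 ≤ 20, output 13 + 14 + 6 = 33.
shear + bender + press: floor space 3 + 6 + 9 = 18 ≤ 20, output 13 + 14 + 14 = 41.
Best is shear, bender, and press with total output 41.

41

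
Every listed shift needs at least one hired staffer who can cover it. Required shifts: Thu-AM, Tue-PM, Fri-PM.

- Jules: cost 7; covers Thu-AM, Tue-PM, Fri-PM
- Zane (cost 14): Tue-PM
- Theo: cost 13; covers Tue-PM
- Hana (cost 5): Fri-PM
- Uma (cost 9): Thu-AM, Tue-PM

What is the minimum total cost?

7

Jules alone covers Thu-AM, Tue-PM, Fri-PM — every shift.
Total cost: 7.
No cover costs less than 7.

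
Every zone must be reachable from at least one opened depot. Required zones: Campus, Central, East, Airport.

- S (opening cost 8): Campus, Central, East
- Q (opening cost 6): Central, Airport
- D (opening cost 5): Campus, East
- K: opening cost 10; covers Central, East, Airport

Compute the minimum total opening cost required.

11

Choose Q and D: together they cover Campus, Central, East, Airport — every zone.
Total opening cost: 6 + 5 = 11.
No cover costs less than 11.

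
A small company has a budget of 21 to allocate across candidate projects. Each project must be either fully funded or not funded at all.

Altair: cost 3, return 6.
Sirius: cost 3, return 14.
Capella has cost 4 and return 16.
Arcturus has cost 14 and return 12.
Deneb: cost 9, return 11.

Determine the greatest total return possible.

47

Sirius + Capella + Arcturus: cost 3 + 4 + 14 = 21 ≤ 21, return 14 + 16 + 12 = 42.
Sirius + Capella + Deneb: cost 3 + 4 + 9 = 16 ≤ 21, return 14 + 16 + 11 = 41.
Altair + Sirius + Capella + Deneb: cost 3 + 3 + 4 + 9 = 19 ≤ 21, return 6 + 14 + 16 + 11 = 47.
Best is Altair, Sirius, Capella, and Deneb with total return 47.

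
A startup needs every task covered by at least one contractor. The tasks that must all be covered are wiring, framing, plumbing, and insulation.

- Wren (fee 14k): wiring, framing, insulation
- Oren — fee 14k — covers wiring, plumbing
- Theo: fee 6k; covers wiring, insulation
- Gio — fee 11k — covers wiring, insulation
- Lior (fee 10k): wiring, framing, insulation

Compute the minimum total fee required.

24

The greedy cost-per-new-task heuristic would pick Theo, Lior, and Oren for 30, but a cheaper cover exists.
Choose Oren and Lior: together they cover wiring, framing, plumbing, insulation — every task.
Total fee: 14 + 10 = 24.
No cover costs less than 24.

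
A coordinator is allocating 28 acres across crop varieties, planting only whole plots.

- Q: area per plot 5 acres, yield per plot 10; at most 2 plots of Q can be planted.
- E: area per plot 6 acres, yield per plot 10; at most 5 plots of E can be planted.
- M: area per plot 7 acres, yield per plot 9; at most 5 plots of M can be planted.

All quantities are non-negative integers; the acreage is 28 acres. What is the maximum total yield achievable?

50

Q has the best ratio (10/5); taking only Q gives at most 2×10 = 20 (stopped by the supply cap of 2).
Mixing does better — 2×Q and 3×E: area 28 ≤ 28, yield 2·10 + 3·10 = 50.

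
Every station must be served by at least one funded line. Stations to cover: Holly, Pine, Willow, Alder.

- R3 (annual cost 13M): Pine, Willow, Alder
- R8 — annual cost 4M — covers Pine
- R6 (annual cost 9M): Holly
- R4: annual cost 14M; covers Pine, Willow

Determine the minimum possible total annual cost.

This is a weighted set-cover instance.
The greedy cost-per-new-station heuristic would pick R8, R3, and R6 for 26, but a cheaper cover exists.
Choose R3 and R6: together they cover Holly, Pine, Willow, Alder — every station.
Total annual cost: 13 + 9 = 22.
No cover costs less than 22.

22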